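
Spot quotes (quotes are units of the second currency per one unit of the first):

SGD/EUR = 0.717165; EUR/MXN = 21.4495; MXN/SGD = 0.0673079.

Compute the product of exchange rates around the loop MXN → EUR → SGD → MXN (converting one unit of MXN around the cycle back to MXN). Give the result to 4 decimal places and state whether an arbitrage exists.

0.9658 (arbitrage exists)

Around MXN → EUR → SGD → MXN: 1 ÷ 21.4495 ÷ 0.717165 ÷ 0.0673079 = 0.965823
Product < 1; profitable direction is MXN → SGD → EUR → MXN.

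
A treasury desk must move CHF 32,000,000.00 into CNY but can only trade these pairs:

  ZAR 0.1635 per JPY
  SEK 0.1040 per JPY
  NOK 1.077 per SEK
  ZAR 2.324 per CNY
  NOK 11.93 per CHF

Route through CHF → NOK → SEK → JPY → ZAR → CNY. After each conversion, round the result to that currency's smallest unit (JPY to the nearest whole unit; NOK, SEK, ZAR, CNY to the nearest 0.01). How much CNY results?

CHF 32,000,000.00 × 11.93 = NOK 381,760,000.00
NOK 381,760,000.00 ÷ 1.077 = SEK 354,466,109.56
SEK 354,466,109.56 ÷ 0.1040 = JPY 3,408,327,977
JPY 3,408,327,977 × 0.1635 = ZAR 557,261,624.24
ZAR 557,261,624.24 ÷ 2.324 = CNY 239,785,552.60

CNY 239,785,552.60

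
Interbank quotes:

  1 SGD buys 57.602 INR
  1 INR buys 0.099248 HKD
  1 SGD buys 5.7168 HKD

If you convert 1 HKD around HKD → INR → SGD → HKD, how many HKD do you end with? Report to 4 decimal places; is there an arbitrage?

Around HKD → INR → SGD → HKD: 1 ÷ 0.099248 ÷ 57.602 × 5.7168 = 0.999985
Product ≈ 1 (deviation 0.001%, within rounding noise).

1.0000 (no arbitrage)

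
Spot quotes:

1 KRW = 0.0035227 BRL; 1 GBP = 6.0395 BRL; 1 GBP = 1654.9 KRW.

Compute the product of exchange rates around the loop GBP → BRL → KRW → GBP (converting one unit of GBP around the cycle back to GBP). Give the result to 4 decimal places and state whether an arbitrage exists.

Around GBP → BRL → KRW → GBP: 1 × 6.0395 ÷ 0.0035227 ÷ 1654.9 = 1.035985
Product > 1; profitable direction is GBP → BRL → KRW → GBP.

1.0360 (arbitrage exists)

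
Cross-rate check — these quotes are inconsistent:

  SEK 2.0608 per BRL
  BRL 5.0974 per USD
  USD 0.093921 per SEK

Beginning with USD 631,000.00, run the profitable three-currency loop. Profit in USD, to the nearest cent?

Profitable loop is USD → SEK → BRL → USD:
USD 631,000.00 ÷ 0.093921 = SEK 6,718,412.28
SEK 6,718,412.28 ÷ 2.0608 = BRL 3,260,099.13
BRL 3,260,099.13 ÷ 5.0974 = USD 639,561.17
Profit = USD 639,561.17 − USD 631,000.00

Profit: USD 8,561.17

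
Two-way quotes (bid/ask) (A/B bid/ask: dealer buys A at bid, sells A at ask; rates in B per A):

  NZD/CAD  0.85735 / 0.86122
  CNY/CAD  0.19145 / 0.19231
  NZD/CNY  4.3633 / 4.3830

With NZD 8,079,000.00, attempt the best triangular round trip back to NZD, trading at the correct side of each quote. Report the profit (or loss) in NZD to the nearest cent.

Net profit: NZD 138,551.26

Best loop NZD → CAD → CNY → NZD:
NZD 8,079,000.00 × 0.85735 (sell NZD at bid) = CAD 6,926,530.65
CAD 6,926,530.65 ÷ 0.19231 (buy CNY at ask) = CNY 36,017,527.17
CNY 36,017,527.17 ÷ 4.3830 (buy NZD at ask) = NZD 8,217,551.26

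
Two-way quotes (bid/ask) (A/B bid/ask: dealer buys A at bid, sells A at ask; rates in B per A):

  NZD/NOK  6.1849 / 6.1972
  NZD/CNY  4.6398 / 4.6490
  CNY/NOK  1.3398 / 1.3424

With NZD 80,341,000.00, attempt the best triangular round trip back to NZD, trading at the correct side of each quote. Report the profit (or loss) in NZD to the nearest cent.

Best loop NZD → CNY → NOK → NZD:
NZD 80,341,000.00 × 4.6398 (sell NZD at bid) = CNY 372,766,171.80
CNY 372,766,171.80 × 1.3398 (sell CNY at bid) = NOK 499,432,116.98
NOK 499,432,116.98 ÷ 6.1972 (buy NZD at ask) = NZD 80,589,962.72

Net profit: NZD 248,962.72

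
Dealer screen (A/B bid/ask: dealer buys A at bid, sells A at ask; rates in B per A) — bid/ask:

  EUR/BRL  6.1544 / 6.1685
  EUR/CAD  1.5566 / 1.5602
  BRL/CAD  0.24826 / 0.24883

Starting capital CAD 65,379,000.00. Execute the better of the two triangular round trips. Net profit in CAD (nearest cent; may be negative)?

Net profit: CAD 923,971.26

Best loop CAD → BRL → EUR → CAD:
CAD 65,379,000.00 ÷ 0.24883 (buy BRL at ask) = BRL 262,745,649.64
BRL 262,745,649.64 ÷ 6.1685 (buy EUR at ask) = EUR 42,594,739.34
EUR 42,594,739.34 × 1.5566 (sell EUR at bid) = CAD 66,302,971.26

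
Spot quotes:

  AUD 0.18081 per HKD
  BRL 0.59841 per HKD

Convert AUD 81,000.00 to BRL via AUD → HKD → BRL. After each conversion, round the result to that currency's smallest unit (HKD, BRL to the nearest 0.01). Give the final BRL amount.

BRL 268,078.15

AUD 81,000.00 ÷ 0.18081 = HKD 447,984.07
HKD 447,984.07 × 0.59841 = BRL 268,078.15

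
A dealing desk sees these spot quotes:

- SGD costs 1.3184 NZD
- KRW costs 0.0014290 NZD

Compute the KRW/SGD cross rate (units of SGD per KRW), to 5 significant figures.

1 KRW × 0.0014290 = 0.001429 NZD
0.001429 NZD ÷ 1.3184 = 0.00108389 SGD

KRW/SGD = 0.0010839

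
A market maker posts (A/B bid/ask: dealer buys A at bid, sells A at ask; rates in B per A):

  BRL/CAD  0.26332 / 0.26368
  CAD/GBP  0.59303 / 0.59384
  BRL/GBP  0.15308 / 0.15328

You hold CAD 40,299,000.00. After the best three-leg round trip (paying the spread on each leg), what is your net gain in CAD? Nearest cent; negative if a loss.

Net profit: CAD 756,305.49

Best loop CAD → GBP → BRL → CAD:
CAD 40,299,000.00 × 0.59303 (sell CAD at bid) = GBP 23,898,515.97
GBP 23,898,515.97 ÷ 0.15328 (buy BRL at ask) = BRL 155,914,117.76
BRL 155,914,117.76 × 0.26332 (sell BRL at bid) = CAD 41,055,305.49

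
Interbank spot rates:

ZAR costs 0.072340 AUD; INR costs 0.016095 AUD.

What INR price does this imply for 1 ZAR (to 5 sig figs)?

1 ZAR × 0.072340 = 0.07234 AUD
0.07234 AUD ÷ 0.016095 = 4.49456 INR

ZAR/INR = 4.4946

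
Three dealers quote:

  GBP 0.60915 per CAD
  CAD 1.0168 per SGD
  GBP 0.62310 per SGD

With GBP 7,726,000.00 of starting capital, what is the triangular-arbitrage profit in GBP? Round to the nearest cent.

Profitable loop is GBP → CAD → SGD → GBP:
GBP 7,726,000.00 ÷ 0.60915 = CAD 12,683,247.15
CAD 12,683,247.15 ÷ 1.0168 = SGD 12,473,689.17
SGD 12,473,689.17 × 0.62310 = GBP 7,772,355.72
Profit = GBP 7,772,355.72 − GBP 7,726,000.00

Profit: GBP 46,355.72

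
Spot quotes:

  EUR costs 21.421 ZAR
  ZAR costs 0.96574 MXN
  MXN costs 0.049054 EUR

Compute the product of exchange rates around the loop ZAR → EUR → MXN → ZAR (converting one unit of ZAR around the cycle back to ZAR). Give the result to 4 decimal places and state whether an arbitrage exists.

0.9854 (arbitrage exists)

Around ZAR → EUR → MXN → ZAR: 1 ÷ 21.421 ÷ 0.049054 ÷ 0.96574 = 0.985430
Product < 1; profitable direction is ZAR → MXN → EUR → ZAR.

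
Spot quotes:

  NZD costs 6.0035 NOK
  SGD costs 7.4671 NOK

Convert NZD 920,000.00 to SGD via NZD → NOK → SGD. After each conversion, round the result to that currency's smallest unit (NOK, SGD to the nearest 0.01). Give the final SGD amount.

NZD 920,000.00 × 6.0035 = NOK 5,523,220.00
NOK 5,523,220.00 ÷ 7.4671 = SGD 739,674.04

SGD 739,674.04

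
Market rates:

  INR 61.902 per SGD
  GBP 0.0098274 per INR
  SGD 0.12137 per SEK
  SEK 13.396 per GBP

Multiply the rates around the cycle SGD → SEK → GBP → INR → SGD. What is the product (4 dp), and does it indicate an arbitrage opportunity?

1.0110 (arbitrage exists)

Around SGD → SEK → GBP → INR → SGD: 1 ÷ 0.12137 ÷ 13.396 ÷ 0.0098274 ÷ 61.902 = 1.011044
Product > 1; profitable direction is SGD → SEK → GBP → INR → SGD.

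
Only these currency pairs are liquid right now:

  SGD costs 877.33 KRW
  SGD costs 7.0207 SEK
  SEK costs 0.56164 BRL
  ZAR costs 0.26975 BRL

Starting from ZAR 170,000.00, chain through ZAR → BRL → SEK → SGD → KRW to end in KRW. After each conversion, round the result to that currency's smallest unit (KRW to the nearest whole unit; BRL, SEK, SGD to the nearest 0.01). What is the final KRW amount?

ZAR 170,000.00 × 0.26975 = BRL 45,857.50
BRL 45,857.50 ÷ 0.56164 = SEK 81,649.28
SEK 81,649.28 ÷ 7.0207 = SGD 11,629.79
SGD 11,629.79 × 877.33 = KRW 10,203,164

KRW 10,203,164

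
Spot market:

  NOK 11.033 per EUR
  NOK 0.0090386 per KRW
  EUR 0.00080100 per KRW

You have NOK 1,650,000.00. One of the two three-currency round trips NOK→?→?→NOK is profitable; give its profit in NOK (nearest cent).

Profit: NOK 37,559.05

Profitable loop is NOK → EUR → KRW → NOK:
NOK 1,650,000.00 ÷ 11.033 = EUR 149,551.35
EUR 149,551.35 ÷ 0.00080100 = KRW 186,705,800
KRW 186,705,800 × 0.0090386 = NOK 1,687,559.05
Profit = NOK 1,687,559.05 − NOK 1,650,000.00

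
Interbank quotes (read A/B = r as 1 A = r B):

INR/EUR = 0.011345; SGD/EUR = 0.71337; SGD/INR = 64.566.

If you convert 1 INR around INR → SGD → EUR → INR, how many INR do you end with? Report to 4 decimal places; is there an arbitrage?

Around INR → SGD → EUR → INR: 1 ÷ 64.566 × 0.71337 ÷ 0.011345 = 0.973882
Product < 1; profitable direction is INR → EUR → SGD → INR.

0.9739 (arbitrage exists)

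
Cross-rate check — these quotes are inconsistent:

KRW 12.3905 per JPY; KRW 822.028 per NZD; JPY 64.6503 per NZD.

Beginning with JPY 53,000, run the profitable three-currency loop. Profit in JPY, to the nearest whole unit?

Profit: JPY 1,388

Profitable loop is JPY → NZD → KRW → JPY:
JPY 53,000 ÷ 64.6503 = NZD 819.80
NZD 819.80 × 822.028 = KRW 673,895
KRW 673,895 ÷ 12.3905 = JPY 54,388
Profit = JPY 54,388 − JPY 53,000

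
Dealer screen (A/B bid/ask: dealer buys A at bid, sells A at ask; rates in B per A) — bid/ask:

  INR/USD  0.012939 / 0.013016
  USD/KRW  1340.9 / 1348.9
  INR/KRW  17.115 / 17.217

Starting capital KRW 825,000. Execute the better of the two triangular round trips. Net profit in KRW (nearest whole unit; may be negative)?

Net profit: KRW 6,369

Best loop KRW → INR → USD → KRW:
KRW 825,000 ÷ 17.217 (buy INR at ask) = INR 47,917.76
INR 47,917.76 × 0.012939 (sell INR at bid) = USD 620.01
USD 620.01 × 1340.9 (sell USD at bid) = KRW 831,369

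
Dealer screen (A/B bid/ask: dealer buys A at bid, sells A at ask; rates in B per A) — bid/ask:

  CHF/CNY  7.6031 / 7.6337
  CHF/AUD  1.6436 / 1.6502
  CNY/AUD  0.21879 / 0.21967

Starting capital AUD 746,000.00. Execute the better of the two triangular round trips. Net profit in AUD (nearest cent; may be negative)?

Net profit: AUD 6,004.46

Best loop AUD → CHF → CNY → AUD:
AUD 746,000.00 ÷ 1.6502 (buy CHF at ask) = CHF 452,066.42
CHF 452,066.42 × 7.6031 (sell CHF at bid) = CNY 3,437,106.17
CNY 3,437,106.17 × 0.21879 (sell CNY at bid) = AUD 752,004.46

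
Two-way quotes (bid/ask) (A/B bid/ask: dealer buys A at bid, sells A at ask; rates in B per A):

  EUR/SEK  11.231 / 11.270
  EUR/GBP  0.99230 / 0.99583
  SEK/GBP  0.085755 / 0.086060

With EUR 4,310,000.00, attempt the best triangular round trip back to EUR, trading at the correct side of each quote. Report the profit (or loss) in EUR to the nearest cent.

Net profit: EUR 99,557.44

Best loop EUR → GBP → SEK → EUR:
EUR 4,310,000.00 × 0.99230 (sell EUR at bid) = GBP 4,276,813.00
GBP 4,276,813.00 ÷ 0.086060 (buy SEK at ask) = SEK 49,695,712.29
SEK 49,695,712.29 ÷ 11.270 (buy EUR at ask) = EUR 4,409,557.44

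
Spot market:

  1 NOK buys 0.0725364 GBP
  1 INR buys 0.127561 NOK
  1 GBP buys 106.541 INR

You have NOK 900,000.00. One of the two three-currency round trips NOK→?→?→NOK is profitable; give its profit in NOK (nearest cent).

Profitable loop is NOK → INR → GBP → NOK:
NOK 900,000.00 ÷ 0.127561 = INR 7,055,447.98
INR 7,055,447.98 ÷ 106.541 = GBP 66,222.84
GBP 66,222.84 ÷ 0.0725364 = NOK 912,960.16
Profit = NOK 912,960.16 − NOK 900,000.00

Profit: NOK 12,960.16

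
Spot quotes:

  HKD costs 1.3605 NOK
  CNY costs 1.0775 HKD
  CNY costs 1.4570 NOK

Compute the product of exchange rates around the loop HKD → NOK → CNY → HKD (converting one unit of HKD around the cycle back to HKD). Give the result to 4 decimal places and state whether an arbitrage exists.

Around HKD → NOK → CNY → HKD: 1 × 1.3605 ÷ 1.4570 × 1.0775 = 1.006135
Product > 1; profitable direction is HKD → NOK → CNY → HKD.

1.0061 (arbitrage exists)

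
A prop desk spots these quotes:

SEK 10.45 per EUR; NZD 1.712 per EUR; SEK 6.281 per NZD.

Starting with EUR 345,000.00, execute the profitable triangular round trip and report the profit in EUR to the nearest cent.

Profitable loop is EUR → NZD → SEK → EUR:
EUR 345,000.00 × 1.712 = NZD 590,640.00
NZD 590,640.00 × 6.281 = SEK 3,709,809.84
SEK 3,709,809.84 ÷ 10.45 = EUR 355,005.73
Profit = EUR 355,005.73 − EUR 345,000.00

Profit: EUR 10,005.73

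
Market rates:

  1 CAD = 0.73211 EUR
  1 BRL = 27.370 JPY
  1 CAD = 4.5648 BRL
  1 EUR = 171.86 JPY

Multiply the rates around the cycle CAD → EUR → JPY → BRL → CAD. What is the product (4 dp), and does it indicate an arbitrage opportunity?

1.0071 (arbitrage exists)

Around CAD → EUR → JPY → BRL → CAD: 1 × 0.73211 × 171.86 ÷ 27.370 ÷ 4.5648 = 1.007058
Product > 1; profitable direction is CAD → EUR → JPY → BRL → CAD.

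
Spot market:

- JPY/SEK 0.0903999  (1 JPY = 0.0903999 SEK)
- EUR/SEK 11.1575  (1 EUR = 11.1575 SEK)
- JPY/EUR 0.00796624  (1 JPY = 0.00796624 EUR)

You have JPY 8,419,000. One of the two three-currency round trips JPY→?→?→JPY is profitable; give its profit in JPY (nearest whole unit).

Profitable loop is JPY → SEK → EUR → JPY:
JPY 8,419,000 × 0.0903999 = SEK 761,076.76
SEK 761,076.76 ÷ 11.1575 = EUR 68,212.12
EUR 68,212.12 ÷ 0.00796624 = JPY 8,562,650
Profit = JPY 8,562,650 − JPY 8,419,000

Profit: JPY 143,650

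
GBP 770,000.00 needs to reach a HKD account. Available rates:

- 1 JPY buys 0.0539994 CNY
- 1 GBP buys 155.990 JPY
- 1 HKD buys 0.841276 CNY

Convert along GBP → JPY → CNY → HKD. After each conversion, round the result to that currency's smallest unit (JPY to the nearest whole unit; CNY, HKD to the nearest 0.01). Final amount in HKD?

HKD 7,709,707.79

GBP 770,000.00 × 155.990 = JPY 120,112,300
JPY 120,112,300 × 0.0539994 = CNY 6,485,992.13
CNY 6,485,992.13 ÷ 0.841276 = HKD 7,709,707.79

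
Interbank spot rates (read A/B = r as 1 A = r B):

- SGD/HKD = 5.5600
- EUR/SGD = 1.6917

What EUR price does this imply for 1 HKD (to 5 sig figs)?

1 HKD ÷ 5.5600 = 0.179856 SGD
0.179856 SGD ÷ 1.6917 = 0.106317 EUR

HKD/EUR = 0.10632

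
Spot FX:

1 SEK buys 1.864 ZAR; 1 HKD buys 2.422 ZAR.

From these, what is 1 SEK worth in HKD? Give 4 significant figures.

1 SEK × 1.864 = 1.864 ZAR
1.864 ZAR ÷ 2.422 = 0.769612 HKD

SEK/HKD = 0.7696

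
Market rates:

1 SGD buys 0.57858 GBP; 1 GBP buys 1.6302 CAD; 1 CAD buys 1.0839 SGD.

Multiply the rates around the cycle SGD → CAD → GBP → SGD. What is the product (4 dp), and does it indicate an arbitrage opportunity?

0.9782 (arbitrage exists)

Around SGD → CAD → GBP → SGD: 1 ÷ 1.0839 ÷ 1.6302 ÷ 0.57858 = 0.978152
Product < 1; profitable direction is SGD → GBP → CAD → SGD.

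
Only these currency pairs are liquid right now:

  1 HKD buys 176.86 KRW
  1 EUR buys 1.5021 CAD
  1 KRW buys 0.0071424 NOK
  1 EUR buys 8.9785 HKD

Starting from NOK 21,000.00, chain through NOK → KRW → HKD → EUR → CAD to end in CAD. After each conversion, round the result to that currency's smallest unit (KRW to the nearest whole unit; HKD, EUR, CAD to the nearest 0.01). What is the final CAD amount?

CAD 2,781.26

NOK 21,000.00 ÷ 0.0071424 = KRW 2,940,188
KRW 2,940,188 ÷ 176.86 = HKD 16,624.38
HKD 16,624.38 ÷ 8.9785 = EUR 1,851.58
EUR 1,851.58 × 1.5021 = CAD 2,781.26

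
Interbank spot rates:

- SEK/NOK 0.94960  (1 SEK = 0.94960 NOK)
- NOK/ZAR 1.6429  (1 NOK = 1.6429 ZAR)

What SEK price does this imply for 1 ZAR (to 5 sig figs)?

1 ZAR ÷ 1.6429 = 0.60868 NOK
0.60868 NOK ÷ 0.94960 = 0.640985 SEK

ZAR/SEK = 0.64099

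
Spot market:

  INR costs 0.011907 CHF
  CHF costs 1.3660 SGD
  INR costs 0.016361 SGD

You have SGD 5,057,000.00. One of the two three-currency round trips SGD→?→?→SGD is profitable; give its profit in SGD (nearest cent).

Profitable loop is SGD → CHF → INR → SGD:
SGD 5,057,000.00 ÷ 1.3660 = CHF 3,702,049.78
CHF 3,702,049.78 ÷ 0.011907 = INR 310,913,729.77
INR 310,913,729.77 × 0.016361 = SGD 5,086,859.53
Profit = SGD 5,086,859.53 − SGD 5,057,000.00

Profit: SGD 29,859.53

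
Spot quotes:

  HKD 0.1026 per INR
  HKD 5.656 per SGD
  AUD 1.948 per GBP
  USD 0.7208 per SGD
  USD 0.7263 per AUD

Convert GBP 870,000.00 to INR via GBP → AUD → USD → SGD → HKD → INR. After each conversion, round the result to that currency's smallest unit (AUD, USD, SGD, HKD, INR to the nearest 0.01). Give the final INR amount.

INR 94,139,418.81

GBP 870,000.00 × 1.948 = AUD 1,694,760.00
AUD 1,694,760.00 × 0.7263 = USD 1,230,904.19
USD 1,230,904.19 ÷ 0.7208 = SGD 1,707,691.72
SGD 1,707,691.72 × 5.656 = HKD 9,658,704.37
HKD 9,658,704.37 ÷ 0.1026 = INR 94,139,418.81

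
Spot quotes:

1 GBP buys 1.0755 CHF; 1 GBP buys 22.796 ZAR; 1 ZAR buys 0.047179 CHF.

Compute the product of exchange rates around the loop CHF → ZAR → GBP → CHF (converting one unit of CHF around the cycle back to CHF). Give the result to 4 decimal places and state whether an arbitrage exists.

Around CHF → ZAR → GBP → CHF: 1 ÷ 0.047179 ÷ 22.796 × 1.0755 = 1.000007
Product ≈ 1 (deviation 0.001%, within rounding noise).

1.0000 (no arbitrage)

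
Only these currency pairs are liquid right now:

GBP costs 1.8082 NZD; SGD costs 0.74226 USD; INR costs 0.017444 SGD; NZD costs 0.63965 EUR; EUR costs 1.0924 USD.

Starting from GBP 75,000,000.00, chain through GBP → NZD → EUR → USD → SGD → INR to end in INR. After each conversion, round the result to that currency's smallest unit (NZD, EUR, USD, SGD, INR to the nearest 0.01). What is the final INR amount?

GBP 75,000,000.00 × 1.8082 = NZD 135,615,000.00
NZD 135,615,000.00 × 0.63965 = EUR 86,746,134.75
EUR 86,746,134.75 × 1.0924 = USD 94,761,477.60
USD 94,761,477.60 ÷ 0.74226 = SGD 127,666,151.48
SGD 127,666,151.48 ÷ 0.017444 = INR 7,318,628,266.45

INR 7,318,628,266.45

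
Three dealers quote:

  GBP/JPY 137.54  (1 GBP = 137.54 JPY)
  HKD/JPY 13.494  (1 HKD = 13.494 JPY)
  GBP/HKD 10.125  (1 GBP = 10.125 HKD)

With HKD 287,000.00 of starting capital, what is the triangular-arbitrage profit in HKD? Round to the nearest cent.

Profitable loop is HKD → GBP → JPY → HKD:
HKD 287,000.00 ÷ 10.125 = GBP 28,345.68
GBP 28,345.68 × 137.54 = JPY 3,898,665
JPY 3,898,665 ÷ 13.494 = HKD 288,918.39
Profit = HKD 288,918.39 − HKD 287,000.00

Profit: HKD 1,918.39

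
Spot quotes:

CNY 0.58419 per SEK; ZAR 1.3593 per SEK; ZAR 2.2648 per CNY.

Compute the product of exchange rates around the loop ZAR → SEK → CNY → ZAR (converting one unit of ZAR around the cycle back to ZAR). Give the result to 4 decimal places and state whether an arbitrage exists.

0.9733 (arbitrage exists)

Around ZAR → SEK → CNY → ZAR: 1 ÷ 1.3593 × 0.58419 × 2.2648 = 0.973349
Product < 1; profitable direction is ZAR → CNY → SEK → ZAR.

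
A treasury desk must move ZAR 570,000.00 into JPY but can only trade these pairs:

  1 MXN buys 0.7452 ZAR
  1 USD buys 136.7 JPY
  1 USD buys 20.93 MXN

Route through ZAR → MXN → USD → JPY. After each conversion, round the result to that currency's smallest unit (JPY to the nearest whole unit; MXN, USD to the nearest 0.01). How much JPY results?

JPY 4,995,758

ZAR 570,000.00 ÷ 0.7452 = MXN 764,895.33
MXN 764,895.33 ÷ 20.93 = USD 36,545.41
USD 36,545.41 × 136.7 = JPY 4,995,758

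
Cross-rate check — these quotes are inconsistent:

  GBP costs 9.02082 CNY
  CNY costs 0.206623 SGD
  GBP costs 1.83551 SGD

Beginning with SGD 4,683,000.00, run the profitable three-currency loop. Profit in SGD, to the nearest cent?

Profitable loop is SGD → GBP → CNY → SGD:
SGD 4,683,000.00 ÷ 1.83551 = GBP 2,551,334.51
GBP 2,551,334.51 × 9.02082 = CNY 23,015,129.34
CNY 23,015,129.34 × 0.206623 = SGD 4,755,455.07
Profit = SGD 4,755,455.07 − SGD 4,683,000.00

Profit: SGD 72,455.07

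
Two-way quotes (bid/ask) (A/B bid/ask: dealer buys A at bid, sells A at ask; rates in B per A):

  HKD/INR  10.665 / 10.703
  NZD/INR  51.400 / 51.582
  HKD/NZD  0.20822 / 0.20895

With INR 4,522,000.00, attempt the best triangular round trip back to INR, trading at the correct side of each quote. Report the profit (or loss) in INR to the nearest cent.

Best loop INR → HKD → NZD → INR:
INR 4,522,000.00 ÷ 10.703 (buy HKD at ask) = HKD 422,498.36
HKD 422,498.36 × 0.20822 (sell HKD at bid) = NZD 87,972.61
NZD 87,972.61 × 51.400 (sell NZD at bid) = INR 4,521,792.13

Net result: INR -207.87 (no profitable arbitrage after spreads)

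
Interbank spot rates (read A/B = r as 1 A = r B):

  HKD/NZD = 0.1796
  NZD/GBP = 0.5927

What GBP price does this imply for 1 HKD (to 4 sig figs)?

HKD/GBP = 0.1064

1 HKD × 0.1796 = 0.1796 NZD
0.1796 NZD × 0.5927 = 0.106449 GBP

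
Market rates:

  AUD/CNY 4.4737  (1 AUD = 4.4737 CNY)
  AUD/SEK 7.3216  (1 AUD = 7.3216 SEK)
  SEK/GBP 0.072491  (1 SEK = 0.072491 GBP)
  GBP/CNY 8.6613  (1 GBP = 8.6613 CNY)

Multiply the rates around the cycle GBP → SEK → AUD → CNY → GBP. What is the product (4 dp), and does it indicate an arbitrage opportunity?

0.9732 (arbitrage exists)

Around GBP → SEK → AUD → CNY → GBP: 1 ÷ 0.072491 ÷ 7.3216 × 4.4737 ÷ 8.6613 = 0.973181
Product < 1; profitable direction is GBP → CNY → AUD → SEK → GBP.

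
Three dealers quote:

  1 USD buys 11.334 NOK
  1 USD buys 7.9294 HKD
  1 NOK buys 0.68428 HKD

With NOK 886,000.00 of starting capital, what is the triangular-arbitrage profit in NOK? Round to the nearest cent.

Profit: NOK 19,851.47

Profitable loop is NOK → USD → HKD → NOK:
NOK 886,000.00 ÷ 11.334 = USD 78,171.87
USD 78,171.87 × 7.9294 = HKD 619,856.04
HKD 619,856.04 ÷ 0.68428 = NOK 905,851.47
Profit = NOK 905,851.47 − NOK 886,000.00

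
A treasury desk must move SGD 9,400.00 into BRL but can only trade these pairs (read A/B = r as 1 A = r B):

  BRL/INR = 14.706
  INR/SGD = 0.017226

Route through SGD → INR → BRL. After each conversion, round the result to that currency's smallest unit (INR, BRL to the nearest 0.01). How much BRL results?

SGD 9,400.00 ÷ 0.017226 = INR 545,686.75
INR 545,686.75 ÷ 14.706 = BRL 37,106.40

BRL 37,106.40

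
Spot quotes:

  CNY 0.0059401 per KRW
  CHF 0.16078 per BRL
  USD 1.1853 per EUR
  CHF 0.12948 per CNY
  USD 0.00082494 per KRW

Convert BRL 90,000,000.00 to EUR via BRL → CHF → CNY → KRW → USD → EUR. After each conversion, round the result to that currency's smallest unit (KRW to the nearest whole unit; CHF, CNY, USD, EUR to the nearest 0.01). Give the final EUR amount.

BRL 90,000,000.00 × 0.16078 = CHF 14,470,200.00
CHF 14,470,200.00 ÷ 0.12948 = CNY 111,756,255.79
CNY 111,756,255.79 ÷ 0.0059401 = KRW 18,813,867,745
KRW 18,813,867,745 × 0.00082494 = USD 15,520,312.06
USD 15,520,312.06 ÷ 1.1853 = EUR 13,093,994.82

EUR 13,093,994.82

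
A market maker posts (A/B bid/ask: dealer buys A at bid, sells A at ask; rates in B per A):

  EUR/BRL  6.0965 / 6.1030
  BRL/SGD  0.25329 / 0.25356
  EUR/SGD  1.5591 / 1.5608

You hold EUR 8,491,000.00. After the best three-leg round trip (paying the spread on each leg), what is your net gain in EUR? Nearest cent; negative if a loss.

Best loop EUR → SGD → BRL → EUR:
EUR 8,491,000.00 × 1.5591 (sell EUR at bid) = SGD 13,238,318.10
SGD 13,238,318.10 ÷ 0.25356 (buy BRL at ask) = BRL 52,209,804.78
BRL 52,209,804.78 ÷ 6.1030 (buy EUR at ask) = EUR 8,554,777.12

Net profit: EUR 63,777.12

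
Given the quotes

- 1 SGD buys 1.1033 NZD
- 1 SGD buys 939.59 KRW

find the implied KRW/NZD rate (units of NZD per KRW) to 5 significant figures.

KRW/NZD = 0.0011742

1 KRW ÷ 939.59 = 0.00106429 SGD
0.00106429 SGD × 1.1033 = 0.00117424 NZD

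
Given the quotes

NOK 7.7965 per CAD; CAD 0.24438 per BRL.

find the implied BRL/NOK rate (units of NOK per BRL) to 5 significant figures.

1 BRL × 0.24438 = 0.24438 CAD
0.24438 CAD × 7.7965 = 1.90531 NOK

BRL/NOK = 1.9053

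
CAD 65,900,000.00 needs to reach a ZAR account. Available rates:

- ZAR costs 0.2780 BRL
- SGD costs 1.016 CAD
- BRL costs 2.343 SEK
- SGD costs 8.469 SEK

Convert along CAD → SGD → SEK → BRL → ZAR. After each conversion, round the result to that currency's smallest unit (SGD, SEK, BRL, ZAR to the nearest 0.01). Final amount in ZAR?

CAD 65,900,000.00 ÷ 1.016 = SGD 64,862,204.72
SGD 64,862,204.72 × 8.469 = SEK 549,318,011.77
SEK 549,318,011.77 ÷ 2.343 = BRL 234,450,709.25
BRL 234,450,709.25 ÷ 0.2780 = ZAR 843,347,875.00

ZAR 843,347,875.00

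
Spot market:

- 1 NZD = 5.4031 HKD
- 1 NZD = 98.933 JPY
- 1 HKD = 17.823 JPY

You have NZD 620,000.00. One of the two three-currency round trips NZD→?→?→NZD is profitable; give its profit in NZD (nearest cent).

Profitable loop is NZD → JPY → HKD → NZD:
NZD 620,000.00 × 98.933 = JPY 61,338,460
JPY 61,338,460 ÷ 17.823 = HKD 3,441,533.97
HKD 3,441,533.97 ÷ 5.4031 = NZD 636,955.45
Profit = NZD 636,955.45 − NZD 620,000.00

Profit: NZD 16,955.45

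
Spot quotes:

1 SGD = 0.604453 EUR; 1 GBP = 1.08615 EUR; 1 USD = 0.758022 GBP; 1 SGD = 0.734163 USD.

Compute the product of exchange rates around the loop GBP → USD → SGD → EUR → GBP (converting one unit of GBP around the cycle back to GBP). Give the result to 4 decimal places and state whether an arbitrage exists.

1.0000 (no arbitrage)

Around GBP → USD → SGD → EUR → GBP: 1 ÷ 0.758022 ÷ 0.734163 × 0.604453 ÷ 1.08615 = 0.999996
Product ≈ 1 (deviation 0.000%, within rounding noise).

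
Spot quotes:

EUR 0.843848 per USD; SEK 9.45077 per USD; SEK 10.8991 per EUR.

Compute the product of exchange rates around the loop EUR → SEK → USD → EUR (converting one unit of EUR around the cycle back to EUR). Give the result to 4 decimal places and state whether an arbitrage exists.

0.9732 (arbitrage exists)

Around EUR → SEK → USD → EUR: 1 × 10.8991 ÷ 9.45077 × 0.843848 = 0.973168
Product < 1; profitable direction is EUR → USD → SEK → EUR.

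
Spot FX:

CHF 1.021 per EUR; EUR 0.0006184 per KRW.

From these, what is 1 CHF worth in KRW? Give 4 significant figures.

1 CHF ÷ 1.021 = 0.979432 EUR
0.979432 EUR ÷ 0.0006184 = 1583.82 KRW

CHF/KRW = 1584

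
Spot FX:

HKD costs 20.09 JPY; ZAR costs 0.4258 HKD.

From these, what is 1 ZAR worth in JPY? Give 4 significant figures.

ZAR/JPY = 8.554

1 ZAR × 0.4258 = 0.4258 HKD
0.4258 HKD × 20.09 = 8.55432 JPY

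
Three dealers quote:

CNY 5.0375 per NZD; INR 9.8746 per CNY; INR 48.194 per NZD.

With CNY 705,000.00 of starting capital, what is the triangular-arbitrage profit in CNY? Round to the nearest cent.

Profit: CNY 22,663.71

Profitable loop is CNY → INR → NZD → CNY:
CNY 705,000.00 × 9.8746 = INR 6,961,593.00
INR 6,961,593.00 ÷ 48.194 = NZD 144,449.37
NZD 144,449.37 × 5.0375 = CNY 727,663.71
Profit = CNY 727,663.71 − CNY 705,000.00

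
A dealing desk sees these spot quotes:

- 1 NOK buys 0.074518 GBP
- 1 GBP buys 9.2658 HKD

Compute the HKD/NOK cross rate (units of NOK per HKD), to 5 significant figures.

1 HKD ÷ 9.2658 = 0.107924 GBP
0.107924 GBP ÷ 0.074518 = 1.44829 NOK

HKD/NOK = 1.4483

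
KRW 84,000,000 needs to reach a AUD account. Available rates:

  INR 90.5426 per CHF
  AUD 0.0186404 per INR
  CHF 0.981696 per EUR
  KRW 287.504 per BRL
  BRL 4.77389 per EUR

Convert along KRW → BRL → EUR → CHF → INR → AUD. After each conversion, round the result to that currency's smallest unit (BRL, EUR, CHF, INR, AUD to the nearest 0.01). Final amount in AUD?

AUD 101,402.40

KRW 84,000,000 ÷ 287.504 = BRL 292,169.85
BRL 292,169.85 ÷ 4.77389 = EUR 61,201.63
EUR 61,201.63 × 0.981696 = CHF 60,081.40
CHF 60,081.40 × 90.5426 = INR 5,439,926.17
INR 5,439,926.17 × 0.0186404 = AUD 101,402.40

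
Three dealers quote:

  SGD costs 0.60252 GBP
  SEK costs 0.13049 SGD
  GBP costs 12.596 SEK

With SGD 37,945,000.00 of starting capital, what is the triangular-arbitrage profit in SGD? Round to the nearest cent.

Profitable loop is SGD → SEK → GBP → SGD:
SGD 37,945,000.00 ÷ 0.13049 = SEK 290,788,566.17
SEK 290,788,566.17 ÷ 12.596 = GBP 23,085,786.45
GBP 23,085,786.45 ÷ 0.60252 = SGD 38,315,386.13
Profit = SGD 38,315,386.13 − SGD 37,945,000.00

Profit: SGD 370,386.13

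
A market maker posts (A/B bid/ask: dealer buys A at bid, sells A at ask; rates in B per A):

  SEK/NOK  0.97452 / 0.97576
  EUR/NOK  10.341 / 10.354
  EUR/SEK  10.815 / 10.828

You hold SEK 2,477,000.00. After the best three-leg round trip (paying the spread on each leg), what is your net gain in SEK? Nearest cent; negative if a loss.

Net profit: SEK 44,361.55

Best loop SEK → NOK → EUR → SEK:
SEK 2,477,000.00 × 0.97452 (sell SEK at bid) = NOK 2,413,886.04
NOK 2,413,886.04 ÷ 10.354 (buy EUR at ask) = EUR 233,135.60
EUR 233,135.60 × 10.815 (sell EUR at bid) = SEK 2,521,361.55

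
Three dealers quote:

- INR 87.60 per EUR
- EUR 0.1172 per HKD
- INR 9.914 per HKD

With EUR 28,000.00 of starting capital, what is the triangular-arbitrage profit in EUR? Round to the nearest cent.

Profitable loop is EUR → INR → HKD → EUR:
EUR 28,000.00 × 87.60 = INR 2,452,800.00
INR 2,452,800.00 ÷ 9.914 = HKD 247,407.71
HKD 247,407.71 × 0.1172 = EUR 28,996.18
Profit = EUR 28,996.18 − EUR 28,000.00

Profit: EUR 996.18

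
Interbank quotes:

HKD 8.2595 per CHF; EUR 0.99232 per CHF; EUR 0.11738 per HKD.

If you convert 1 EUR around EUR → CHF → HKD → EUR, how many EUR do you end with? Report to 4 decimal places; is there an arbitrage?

Around EUR → CHF → HKD → EUR: 1 ÷ 0.99232 × 8.2595 × 0.11738 = 0.977003
Product < 1; profitable direction is EUR → HKD → CHF → EUR.

0.9770 (arbitrage exists)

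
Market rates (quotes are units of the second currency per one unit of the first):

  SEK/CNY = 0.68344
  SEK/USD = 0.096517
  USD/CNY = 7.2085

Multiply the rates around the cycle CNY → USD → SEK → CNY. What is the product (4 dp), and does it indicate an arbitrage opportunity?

0.9823 (arbitrage exists)

Around CNY → USD → SEK → CNY: 1 ÷ 7.2085 ÷ 0.096517 × 0.68344 = 0.982317
Product < 1; profitable direction is CNY → SEK → USD → CNY.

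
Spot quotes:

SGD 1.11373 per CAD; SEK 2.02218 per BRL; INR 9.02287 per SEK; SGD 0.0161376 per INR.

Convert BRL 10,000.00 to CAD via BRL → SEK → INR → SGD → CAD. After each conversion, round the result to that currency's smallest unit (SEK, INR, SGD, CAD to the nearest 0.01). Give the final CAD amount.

CAD 2,643.77

BRL 10,000.00 × 2.02218 = SEK 20,221.80
SEK 20,221.80 × 9.02287 = INR 182,458.67
INR 182,458.67 × 0.0161376 = SGD 2,944.45
SGD 2,944.45 ÷ 1.11373 = CAD 2,643.77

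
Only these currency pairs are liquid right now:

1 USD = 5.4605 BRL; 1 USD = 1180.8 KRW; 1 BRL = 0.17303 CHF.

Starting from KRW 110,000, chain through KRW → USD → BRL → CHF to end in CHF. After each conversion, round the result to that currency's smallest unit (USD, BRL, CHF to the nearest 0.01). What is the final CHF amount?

KRW 110,000 ÷ 1180.8 = USD 93.16
USD 93.16 × 5.4605 = BRL 508.70
BRL 508.70 × 0.17303 = CHF 88.02

CHF 88.02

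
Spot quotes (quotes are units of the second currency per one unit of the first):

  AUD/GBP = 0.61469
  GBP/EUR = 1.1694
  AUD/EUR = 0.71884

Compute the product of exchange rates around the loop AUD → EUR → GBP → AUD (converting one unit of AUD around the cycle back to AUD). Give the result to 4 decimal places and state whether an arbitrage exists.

1.0000 (no arbitrage)

Around AUD → EUR → GBP → AUD: 1 × 0.71884 ÷ 1.1694 ÷ 0.61469 = 1.000030
Product ≈ 1 (deviation 0.003%, within rounding noise).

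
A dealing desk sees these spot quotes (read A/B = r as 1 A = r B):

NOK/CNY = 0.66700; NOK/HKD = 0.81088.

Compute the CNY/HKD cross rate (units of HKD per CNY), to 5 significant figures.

1 CNY ÷ 0.66700 = 1.49925 NOK
1.49925 NOK × 0.81088 = 1.21571 HKD

CNY/HKD = 1.2157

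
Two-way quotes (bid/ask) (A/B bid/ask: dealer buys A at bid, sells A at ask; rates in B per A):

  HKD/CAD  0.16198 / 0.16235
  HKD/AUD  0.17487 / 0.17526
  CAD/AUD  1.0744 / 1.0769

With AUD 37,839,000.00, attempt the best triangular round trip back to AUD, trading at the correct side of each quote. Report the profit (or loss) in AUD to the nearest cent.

Net profit: AUD 7,636.64

Best loop AUD → CAD → HKD → AUD:
AUD 37,839,000.00 ÷ 1.0769 (buy CAD at ask) = CAD 35,136,967.22
CAD 35,136,967.22 ÷ 0.16235 (buy HKD at ask) = HKD 216,427,269.61
HKD 216,427,269.61 × 0.17487 (sell HKD at bid) = AUD 37,846,636.64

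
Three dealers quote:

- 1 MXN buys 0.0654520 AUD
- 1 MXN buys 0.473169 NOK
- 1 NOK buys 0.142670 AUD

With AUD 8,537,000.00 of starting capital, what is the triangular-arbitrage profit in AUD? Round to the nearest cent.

Profit: AUD 268,039.42

Profitable loop is AUD → MXN → NOK → AUD:
AUD 8,537,000.00 ÷ 0.0654520 = MXN 130,431,461.22
MXN 130,431,461.22 × 0.473169 = NOK 61,716,124.08
NOK 61,716,124.08 × 0.142670 = AUD 8,805,039.42
Profit = AUD 8,805,039.42 − AUD 8,537,000.00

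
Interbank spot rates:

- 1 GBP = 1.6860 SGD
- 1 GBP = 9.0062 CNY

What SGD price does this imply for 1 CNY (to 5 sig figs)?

1 CNY ÷ 9.0062 = 0.111035 GBP
0.111035 GBP × 1.6860 = 0.187204 SGD

CNY/SGD = 0.18720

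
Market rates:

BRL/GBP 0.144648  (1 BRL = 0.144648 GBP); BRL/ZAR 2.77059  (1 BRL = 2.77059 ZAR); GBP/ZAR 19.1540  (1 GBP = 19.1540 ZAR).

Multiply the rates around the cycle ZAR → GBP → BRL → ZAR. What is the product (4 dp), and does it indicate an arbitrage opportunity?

Around ZAR → GBP → BRL → ZAR: 1 ÷ 19.1540 ÷ 0.144648 × 2.77059 = 1.000001
Product ≈ 1 (deviation 0.000%, within rounding noise).

1.0000 (no arbitrage)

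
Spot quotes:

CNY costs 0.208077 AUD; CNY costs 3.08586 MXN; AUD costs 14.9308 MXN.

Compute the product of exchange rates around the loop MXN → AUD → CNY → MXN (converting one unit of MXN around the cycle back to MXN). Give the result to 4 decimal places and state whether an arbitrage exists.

Around MXN → AUD → CNY → MXN: 1 ÷ 14.9308 ÷ 0.208077 × 3.08586 = 0.993274
Product < 1; profitable direction is MXN → CNY → AUD → MXN.

0.9933 (arbitrage exists)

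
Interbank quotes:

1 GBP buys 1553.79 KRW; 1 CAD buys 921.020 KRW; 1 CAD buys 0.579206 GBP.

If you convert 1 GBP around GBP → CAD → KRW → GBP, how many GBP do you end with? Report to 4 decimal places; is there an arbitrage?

Around GBP → CAD → KRW → GBP: 1 ÷ 0.579206 × 921.020 ÷ 1553.79 = 1.023396
Product > 1; profitable direction is GBP → CAD → KRW → GBP.

1.0234 (arbitrage exists)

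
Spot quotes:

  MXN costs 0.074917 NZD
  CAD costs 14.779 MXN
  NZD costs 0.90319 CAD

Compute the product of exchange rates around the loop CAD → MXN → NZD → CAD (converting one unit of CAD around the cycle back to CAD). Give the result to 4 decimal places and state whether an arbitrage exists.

Around CAD → MXN → NZD → CAD: 1 × 14.779 × 0.074917 × 0.90319 = 1.000010
Product ≈ 1 (deviation 0.001%, within rounding noise).

1.0000 (no arbitrage)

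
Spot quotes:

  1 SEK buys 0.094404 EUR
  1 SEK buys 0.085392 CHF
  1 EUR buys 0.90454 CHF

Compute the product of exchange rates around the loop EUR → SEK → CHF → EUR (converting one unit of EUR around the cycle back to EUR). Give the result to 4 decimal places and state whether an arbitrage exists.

1.0000 (no arbitrage)

Around EUR → SEK → CHF → EUR: 1 ÷ 0.094404 × 0.085392 ÷ 0.90454 = 0.999998
Product ≈ 1 (deviation 0.000%, within rounding noise).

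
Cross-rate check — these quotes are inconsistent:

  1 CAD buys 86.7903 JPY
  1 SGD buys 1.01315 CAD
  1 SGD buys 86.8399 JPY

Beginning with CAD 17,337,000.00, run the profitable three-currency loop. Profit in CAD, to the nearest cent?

Profitable loop is CAD → JPY → SGD → CAD:
CAD 17,337,000.00 × 86.7903 = JPY 1,504,683,431
JPY 1,504,683,431 ÷ 86.8399 = SGD 17,327,097.69
SGD 17,327,097.69 × 1.01315 = CAD 17,554,949.03
Profit = CAD 17,554,949.03 − CAD 17,337,000.00

Profit: CAD 217,949.03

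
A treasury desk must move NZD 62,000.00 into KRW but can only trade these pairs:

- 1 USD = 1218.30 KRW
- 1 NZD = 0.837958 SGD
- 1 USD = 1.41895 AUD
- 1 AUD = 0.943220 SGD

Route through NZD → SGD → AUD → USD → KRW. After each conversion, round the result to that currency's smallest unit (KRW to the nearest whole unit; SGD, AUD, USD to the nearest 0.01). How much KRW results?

NZD 62,000.00 × 0.837958 = SGD 51,953.40
SGD 51,953.40 ÷ 0.943220 = AUD 55,080.89
AUD 55,080.89 ÷ 1.41895 = USD 38,818.06
USD 38,818.06 × 1218.30 = KRW 47,292,042

KRW 47,292,042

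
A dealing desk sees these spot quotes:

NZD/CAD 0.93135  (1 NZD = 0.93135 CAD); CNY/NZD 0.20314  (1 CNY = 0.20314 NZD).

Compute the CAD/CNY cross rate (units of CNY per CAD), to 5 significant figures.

CAD/CNY = 5.2856

1 CAD ÷ 0.93135 = 1.07371 NZD
1.07371 NZD ÷ 0.20314 = 5.28557 CNY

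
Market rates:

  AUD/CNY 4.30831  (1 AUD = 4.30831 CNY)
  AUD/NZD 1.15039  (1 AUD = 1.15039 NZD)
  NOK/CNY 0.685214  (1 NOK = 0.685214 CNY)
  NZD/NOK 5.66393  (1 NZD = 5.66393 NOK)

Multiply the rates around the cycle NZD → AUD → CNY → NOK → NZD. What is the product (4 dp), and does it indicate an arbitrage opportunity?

Around NZD → AUD → CNY → NOK → NZD: 1 ÷ 1.15039 × 4.30831 ÷ 0.685214 ÷ 5.66393 = 0.964979
Product < 1; profitable direction is NZD → NOK → CNY → AUD → NZD.

0.9650 (arbitrage exists)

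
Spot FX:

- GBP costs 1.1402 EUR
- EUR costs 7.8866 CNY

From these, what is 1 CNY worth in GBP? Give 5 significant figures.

1 CNY ÷ 7.8866 = 0.126797 EUR
0.126797 EUR ÷ 1.1402 = 0.111206 GBP

CNY/GBP = 0.11121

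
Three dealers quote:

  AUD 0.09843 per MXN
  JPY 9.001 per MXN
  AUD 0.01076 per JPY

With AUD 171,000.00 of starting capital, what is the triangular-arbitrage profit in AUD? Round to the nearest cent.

Profit: AUD 2,788.31

Profitable loop is AUD → JPY → MXN → AUD:
AUD 171,000.00 ÷ 0.01076 = JPY 15,892,193
JPY 15,892,193 ÷ 9.001 = MXN 1,765,603.08
MXN 1,765,603.08 × 0.09843 = AUD 173,788.31
Profit = AUD 173,788.31 − AUD 171,000.00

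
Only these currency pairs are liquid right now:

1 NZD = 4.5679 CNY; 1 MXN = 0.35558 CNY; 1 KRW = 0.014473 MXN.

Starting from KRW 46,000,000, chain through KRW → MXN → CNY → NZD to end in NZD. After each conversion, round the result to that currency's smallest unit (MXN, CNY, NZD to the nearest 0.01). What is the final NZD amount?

NZD 51,824.74

KRW 46,000,000 × 0.014473 = MXN 665,758.00
MXN 665,758.00 × 0.35558 = CNY 236,730.23
CNY 236,730.23 ÷ 4.5679 = NZD 51,824.74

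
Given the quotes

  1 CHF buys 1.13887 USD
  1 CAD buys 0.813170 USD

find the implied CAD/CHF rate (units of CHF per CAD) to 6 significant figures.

CAD/CHF = 0.714015

1 CAD × 0.813170 = 0.81317 USD
0.81317 USD ÷ 1.13887 = 0.714015 CHF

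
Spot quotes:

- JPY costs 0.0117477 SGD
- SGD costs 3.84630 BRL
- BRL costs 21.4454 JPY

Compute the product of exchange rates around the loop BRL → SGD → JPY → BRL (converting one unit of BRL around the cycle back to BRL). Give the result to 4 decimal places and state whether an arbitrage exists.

Around BRL → SGD → JPY → BRL: 1 ÷ 3.84630 ÷ 0.0117477 ÷ 21.4454 = 1.031977
Product > 1; profitable direction is BRL → SGD → JPY → BRL.

1.0320 (arbitrage exists)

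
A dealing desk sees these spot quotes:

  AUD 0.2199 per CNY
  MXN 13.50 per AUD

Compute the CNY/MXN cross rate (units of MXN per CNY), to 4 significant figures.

CNY/MXN = 2.969

1 CNY × 0.2199 = 0.2199 AUD
0.2199 AUD × 13.50 = 2.96865 MXN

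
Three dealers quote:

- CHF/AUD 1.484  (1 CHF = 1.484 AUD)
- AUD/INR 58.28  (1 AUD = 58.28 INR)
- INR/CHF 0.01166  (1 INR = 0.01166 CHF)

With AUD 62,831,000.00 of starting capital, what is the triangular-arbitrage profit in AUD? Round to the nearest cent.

Profit: AUD 530,575.32

Profitable loop is AUD → INR → CHF → AUD:
AUD 62,831,000.00 × 58.28 = INR 3,661,790,680.00
INR 3,661,790,680.00 × 0.01166 = CHF 42,696,479.33
CHF 42,696,479.33 × 1.484 = AUD 63,361,575.32
Profit = AUD 63,361,575.32 − AUD 62,831,000.00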